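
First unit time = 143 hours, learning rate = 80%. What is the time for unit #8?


Formula: T_n = T_1 * (learning_rate)^(log2(n)) where learning_rate = rate/100
Doublings = log2(8) = 3
T_n = 143 * 0.8^3
T_n = 143 * 0.512 = 73.2 hours

73.2 hours


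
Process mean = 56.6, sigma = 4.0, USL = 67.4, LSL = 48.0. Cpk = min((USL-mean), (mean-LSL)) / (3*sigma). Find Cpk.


Cpu = (67.4 - 56.6) / (3 * 4.0) = 0.9
Cpl = (56.6 - 48.0) / (3 * 4.0) = 0.72
Cpk = min(0.9, 0.72) = 0.72

0.72


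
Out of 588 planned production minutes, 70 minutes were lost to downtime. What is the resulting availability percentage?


Formula: Availability = (Planned Time - Downtime) / Planned Time * 100
Uptime = 588 - 70 = 518 min
Availability = 518 / 588 * 100 = 88.1%

88.1%


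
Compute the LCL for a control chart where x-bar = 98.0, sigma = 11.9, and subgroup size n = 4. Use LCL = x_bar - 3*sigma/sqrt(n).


LCL = 98.0 - 3 * 11.9 / sqrt(4)

80.15


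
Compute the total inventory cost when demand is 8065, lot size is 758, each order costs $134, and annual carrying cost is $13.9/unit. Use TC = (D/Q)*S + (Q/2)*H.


TC = 8065/758 * 134 + 758/2 * 13.9

$6693.84


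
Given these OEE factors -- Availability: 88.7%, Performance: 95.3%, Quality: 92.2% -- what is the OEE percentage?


Formula: OEE = Availability * Performance * Quality / 10000
A * P = 88.7% * 95.3% / 100 = 84.53%
OEE = 84.53% * 92.2% / 100 = 77.9%

77.9%


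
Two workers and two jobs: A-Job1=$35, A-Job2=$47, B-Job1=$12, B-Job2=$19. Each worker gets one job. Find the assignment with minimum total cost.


Option 1: A->1 + B->2 = $35 + $19 = $54
Option 2: A->2 + B->1 = $47 + $12 = $59
Min cost = min($54, $59) = $54

$54


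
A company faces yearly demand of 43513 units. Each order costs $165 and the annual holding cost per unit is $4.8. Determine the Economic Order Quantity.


Formula: EOQ = sqrt(2 * D * S / H)
Numerator: 2 * 43513 * 165 = 14359290
2DS/H = 14359290 / 4.8 = 2991518.8
EOQ = sqrt(2991518.8) = 1729.6 units

1729.6 units


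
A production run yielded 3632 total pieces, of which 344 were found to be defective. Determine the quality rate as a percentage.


Formula: Quality Rate = Good Pieces / Total Pieces * 100
Good pieces = 3632 - 344 = 3288
QR = 3288 / 3632 * 100 = 90.5%

90.5%


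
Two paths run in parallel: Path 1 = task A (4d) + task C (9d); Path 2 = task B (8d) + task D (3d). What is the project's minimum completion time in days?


Path 1 = 4 + 9 = 13 days
Path 2 = 8 + 3 = 11 days
Duration = max(13, 11) = 13 days

13 days


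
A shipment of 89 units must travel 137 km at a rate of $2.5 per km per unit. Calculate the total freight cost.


TC = dist * cost * units = 137 * 2.5 * 89 = $30482.50

$30482.50


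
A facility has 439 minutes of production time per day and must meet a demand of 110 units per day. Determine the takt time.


Formula: Takt Time = Available Production Time / Customer Demand
Takt = 439 min/day / 110 units/day
Takt = 3.99 min/unit

3.99 min/unit


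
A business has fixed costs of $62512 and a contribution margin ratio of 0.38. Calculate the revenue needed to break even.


Formula: BER = Fixed Costs / Contribution Margin Ratio
BER = $62512 / 0.38
BER = $164505.26 (to the nearest cent)

$164505.26


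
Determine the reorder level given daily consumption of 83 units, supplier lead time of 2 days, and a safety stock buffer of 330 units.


Formula: ROP = (Daily Demand * Lead Time) + Safety Stock
Demand during lead time = 83 * 2 = 166 units
ROP = 166 + 330 = 496 units

496 units


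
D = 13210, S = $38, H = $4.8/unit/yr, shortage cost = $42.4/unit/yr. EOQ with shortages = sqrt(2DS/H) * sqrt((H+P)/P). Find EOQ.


Formula: EOQ* = sqrt(2DS/H) * sqrt((H+P)/P)
Base EOQ = sqrt(2*13210*38/4.8) = 457.34 units
Correction = sqrt((4.8+42.4)/42.4) = 1.05509
EOQ* = 457.34 * 1.05509 = 482.5 units

482.5 units


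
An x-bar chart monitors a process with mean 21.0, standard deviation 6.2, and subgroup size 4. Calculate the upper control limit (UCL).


UCL = 21.0 + 3 * 6.2 / sqrt(4)

30.3


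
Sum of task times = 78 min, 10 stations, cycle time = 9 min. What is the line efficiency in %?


Formula: Efficiency = Sum of Task Times / (N_stations * CT) * 100
Total station capacity = 10 stations * 9 min = 90 min
Efficiency = 78 / 90 * 100 = 86.7%

86.7%


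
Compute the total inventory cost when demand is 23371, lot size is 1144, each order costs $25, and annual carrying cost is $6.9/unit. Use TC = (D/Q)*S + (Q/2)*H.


TC = 23371/1144 * 25 + 1144/2 * 6.9

$4457.53


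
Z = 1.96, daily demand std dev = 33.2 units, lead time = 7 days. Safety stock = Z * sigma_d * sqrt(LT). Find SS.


Formula: SS = z * sigma_d * sqrt(LT)
sqrt(LT) = sqrt(7) = 2.6458
SS = 1.96 * 33.2 * 2.6458
SS = 172.2 units

172.2 units


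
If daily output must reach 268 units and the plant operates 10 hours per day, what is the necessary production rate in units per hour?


Formula: Production Rate = Daily Demand / Available Hours
Rate = 268 units/day / 10 hours/day
Rate = 26.8 units/hour

26.8 units/hour


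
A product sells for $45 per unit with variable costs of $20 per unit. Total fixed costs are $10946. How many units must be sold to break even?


Formula: BEQ = Fixed Costs / (Price - Variable Cost)
Contribution margin = $45 - $20 = $25/unit
BEQ = ceil($10946 / $25/unit) = ceil(437.84) = 438 units

438 units


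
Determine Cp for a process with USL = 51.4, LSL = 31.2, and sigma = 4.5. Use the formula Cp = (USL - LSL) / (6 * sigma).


Cp = (51.4 - 31.2) / (6 * 4.5)

0.75


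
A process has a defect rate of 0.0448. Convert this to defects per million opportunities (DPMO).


DPMO = defect_rate * 1000000 = 0.0448 * 1000000

44800


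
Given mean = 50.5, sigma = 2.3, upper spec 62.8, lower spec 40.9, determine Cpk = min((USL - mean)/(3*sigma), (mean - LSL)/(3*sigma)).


Cpu = (62.8 - 50.5) / (3 * 2.3) = 1.78
Cpl = (50.5 - 40.9) / (3 * 2.3) = 1.39
Cpk = min(1.78, 1.39) = 1.39

1.39


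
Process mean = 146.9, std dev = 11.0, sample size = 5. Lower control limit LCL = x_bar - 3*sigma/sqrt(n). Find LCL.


LCL = 146.9 - 3 * 11.0 / sqrt(5)

132.14


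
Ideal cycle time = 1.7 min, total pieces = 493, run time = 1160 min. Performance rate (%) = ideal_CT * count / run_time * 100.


Formula: Performance = (Ideal CT * Total Count) / Run Time * 100
Ideal output time = 1.7 * 493 = 838.1 min
Performance = 838.1 / 1160 * 100 = 72.3%

72.3%


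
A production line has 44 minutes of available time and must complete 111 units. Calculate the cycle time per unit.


Formula: CT = Available Time / Number of Units
CT = 44 min / 111 units
CT = 0.4 min/unit

0.4 min/unit


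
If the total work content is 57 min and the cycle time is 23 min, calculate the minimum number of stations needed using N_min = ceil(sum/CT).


Formula: N_min = ceil(Sum of Task Times / Cycle Time)
N_min = ceil(57 min / 23 min) = ceil(2.4783)
N_min = 3 stations

3


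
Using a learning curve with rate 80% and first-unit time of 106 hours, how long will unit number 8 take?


Formula: T_n = T_1 * (learning_rate)^(log2(n)) where learning_rate = rate/100
Doublings = log2(8) = 3
T_n = 106 * 0.8^3
T_n = 106 * 0.512 = 54.3 hours

54.3 hours


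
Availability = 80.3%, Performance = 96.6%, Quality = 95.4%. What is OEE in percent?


Formula: OEE = Availability * Performance * Quality / 10000
A * P = 80.3% * 96.6% / 100 = 77.57%
OEE = 77.57% * 95.4% / 100 = 74.0%

74.0%


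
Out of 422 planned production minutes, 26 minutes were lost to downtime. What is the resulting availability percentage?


Formula: Availability = (Planned Time - Downtime) / Planned Time * 100
Uptime = 422 - 26 = 396 min
Availability = 396 / 422 * 100 = 93.8%

93.8%


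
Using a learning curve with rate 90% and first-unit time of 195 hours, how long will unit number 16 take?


Formula: T_n = T_1 * (learning_rate)^(log2(n)) where learning_rate = rate/100
Doublings = log2(16) = 4
T_n = 195 * 0.9^4
T_n = 195 * 0.6561 = 127.9 hours

127.9 hours


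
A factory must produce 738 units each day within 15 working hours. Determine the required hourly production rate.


Formula: Production Rate = Daily Demand / Available Hours
Rate = 738 units/day / 15 hours/day
Rate = 49.2 units/hour

49.2 units/hour


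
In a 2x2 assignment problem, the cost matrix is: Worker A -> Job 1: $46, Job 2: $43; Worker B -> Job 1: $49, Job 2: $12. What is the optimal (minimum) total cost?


Option 1: A->1 + B->2 = $46 + $12 = $58
Option 2: A->2 + B->1 = $43 + $49 = $92
Min cost = min($58, $92) = $58

$58


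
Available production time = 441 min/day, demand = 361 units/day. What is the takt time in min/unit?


Formula: Takt Time = Available Production Time / Customer Demand
Takt = 441 min/day / 361 units/day
Takt = 1.22 min/unit

1.22 min/unit


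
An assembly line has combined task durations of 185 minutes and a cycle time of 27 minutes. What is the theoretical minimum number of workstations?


Formula: N_min = ceil(Sum of Task Times / Cycle Time)
N_min = ceil(185 min / 27 min) = ceil(6.8519)
N_min = 7 stations

7


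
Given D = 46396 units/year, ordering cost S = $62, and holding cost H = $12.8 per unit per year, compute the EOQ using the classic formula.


Formula: EOQ = sqrt(2 * D * S / H)
Numerator: 2 * 46396 * 62 = 5753104
2DS/H = 5753104 / 12.8 = 449461.3
EOQ = sqrt(449461.3) = 670.4 units

670.4 units


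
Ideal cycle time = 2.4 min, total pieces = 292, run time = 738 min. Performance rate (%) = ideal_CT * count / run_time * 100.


Formula: Performance = (Ideal CT * Total Count) / Run Time * 100
Ideal output time = 2.4 * 292 = 700.8 min
Performance = 700.8 / 738 * 100 = 95.0%

95.0%


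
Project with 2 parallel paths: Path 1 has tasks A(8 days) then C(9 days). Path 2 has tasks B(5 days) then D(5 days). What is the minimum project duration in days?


Path 1 = 8 + 9 = 17 days
Path 2 = 5 + 5 = 10 days
Duration = max(17, 10) = 17 days

17 days


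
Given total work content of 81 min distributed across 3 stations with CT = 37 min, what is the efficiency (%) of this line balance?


Formula: Efficiency = Sum of Task Times / (N_stations * CT) * 100
Total station capacity = 3 stations * 37 min = 111 min
Efficiency = 81 / 111 * 100 = 73.0%

73.0%


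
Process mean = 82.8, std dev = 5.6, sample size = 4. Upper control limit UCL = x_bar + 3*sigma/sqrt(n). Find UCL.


UCL = 82.8 + 3 * 5.6 / sqrt(4)

91.2


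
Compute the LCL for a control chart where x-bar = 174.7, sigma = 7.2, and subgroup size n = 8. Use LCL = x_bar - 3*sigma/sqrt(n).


LCL = 174.7 - 3 * 7.2 / sqrt(8)

167.06


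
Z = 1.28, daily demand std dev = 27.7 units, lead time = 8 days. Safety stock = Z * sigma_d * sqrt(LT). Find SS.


Formula: SS = z * sigma_d * sqrt(LT)
sqrt(LT) = sqrt(8) = 2.8284
SS = 1.28 * 27.7 * 2.8284
SS = 100.3 units

100.3 units


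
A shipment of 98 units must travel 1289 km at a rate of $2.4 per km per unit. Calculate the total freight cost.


TC = dist * cost * units = 1289 * 2.4 * 98 = $303172.80

$303172.80


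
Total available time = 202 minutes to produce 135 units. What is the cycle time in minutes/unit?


Formula: CT = Available Time / Number of Units
CT = 202 min / 135 units
CT = 1.5 min/unit

1.5 min/unit


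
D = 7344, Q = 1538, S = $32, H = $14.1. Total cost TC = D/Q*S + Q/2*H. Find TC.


TC = 7344/1538 * 32 + 1538/2 * 14.1

$10995.70


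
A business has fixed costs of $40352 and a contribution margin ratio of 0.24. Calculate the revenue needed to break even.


Formula: BER = Fixed Costs / Contribution Margin Ratio
BER = $40352 / 0.24
BER = $168133.33 (to the nearest cent)

$168133.33


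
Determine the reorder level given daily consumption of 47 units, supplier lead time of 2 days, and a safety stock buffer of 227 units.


Formula: ROP = (Daily Demand * Lead Time) + Safety Stock
Demand during lead time = 47 * 2 = 94 units
ROP = 94 + 227 = 321 units

321 units


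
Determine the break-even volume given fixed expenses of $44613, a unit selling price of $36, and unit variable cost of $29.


Formula: BEQ = Fixed Costs / (Price - Variable Cost)
Contribution margin = $36 - $29 = $7/unit
BEQ = ceil($44613 / $7/unit) = ceil(6373.29) = 6374 units

6374 units


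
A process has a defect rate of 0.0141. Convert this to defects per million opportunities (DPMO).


DPMO = defect_rate * 1000000 = 0.0141 * 1000000

14100


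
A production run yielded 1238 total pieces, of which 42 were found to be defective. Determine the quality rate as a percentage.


Formula: Quality Rate = Good Pieces / Total Pieces * 100
Good pieces = 1238 - 42 = 1196
QR = 1196 / 1238 * 100 = 96.6%

96.6%


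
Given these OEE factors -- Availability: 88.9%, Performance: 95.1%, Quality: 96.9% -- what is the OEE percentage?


Formula: OEE = Availability * Performance * Quality / 10000
A * P = 88.9% * 95.1% / 100 = 84.54%
OEE = 84.54% * 96.9% / 100 = 81.9%

81.9%


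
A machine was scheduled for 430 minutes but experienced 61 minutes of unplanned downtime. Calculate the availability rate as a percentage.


Formula: Availability = (Planned Time - Downtime) / Planned Time * 100
Uptime = 430 - 61 = 369 min
Availability = 369 / 430 * 100 = 85.8%

85.8%


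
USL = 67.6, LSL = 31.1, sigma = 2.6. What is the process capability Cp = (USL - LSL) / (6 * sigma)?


Cp = (67.6 - 31.1) / (6 * 2.6)

2.34


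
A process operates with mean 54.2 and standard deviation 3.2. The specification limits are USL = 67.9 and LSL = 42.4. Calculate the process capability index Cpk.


Cpu = (67.9 - 54.2) / (3 * 3.2) = 1.43
Cpl = (54.2 - 42.4) / (3 * 3.2) = 1.23
Cpk = min(1.43, 1.23) = 1.23

1.23


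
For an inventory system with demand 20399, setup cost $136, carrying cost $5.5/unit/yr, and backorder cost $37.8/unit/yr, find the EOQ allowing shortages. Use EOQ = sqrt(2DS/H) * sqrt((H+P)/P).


Formula: EOQ* = sqrt(2DS/H) * sqrt((H+P)/P)
Base EOQ = sqrt(2*20399*136/5.5) = 1004.4 units
Correction = sqrt((5.5+37.8)/37.8) = 1.07028
EOQ* = 1004.4 * 1.07028 = 1075.0 units

1075.0 units


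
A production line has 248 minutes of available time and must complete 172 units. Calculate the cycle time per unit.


Formula: CT = Available Time / Number of Units
CT = 248 min / 172 units
CT = 1.44 min/unit

1.44 min/unit


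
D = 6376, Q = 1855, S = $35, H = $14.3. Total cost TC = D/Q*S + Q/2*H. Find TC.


TC = 6376/1855 * 35 + 1855/2 * 14.3

$13383.55


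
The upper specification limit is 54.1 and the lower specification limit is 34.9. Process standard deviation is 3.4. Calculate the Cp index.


Cp = (54.1 - 34.9) / (6 * 3.4)

0.94


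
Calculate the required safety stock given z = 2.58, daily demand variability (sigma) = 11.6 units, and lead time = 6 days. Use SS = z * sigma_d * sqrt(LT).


Formula: SS = z * sigma_d * sqrt(LT)
sqrt(LT) = sqrt(6) = 2.4495
SS = 2.58 * 11.6 * 2.4495
SS = 73.3 units

73.3 units


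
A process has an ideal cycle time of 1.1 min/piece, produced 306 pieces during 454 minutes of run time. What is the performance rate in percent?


Formula: Performance = (Ideal CT * Total Count) / Run Time * 100
Ideal output time = 1.1 * 306 = 336.6 min
Performance = 336.6 / 454 * 100 = 74.1%

74.1%


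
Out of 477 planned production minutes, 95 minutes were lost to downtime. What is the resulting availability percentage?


Formula: Availability = (Planned Time - Downtime) / Planned Time * 100
Uptime = 477 - 95 = 382 min
Availability = 382 / 477 * 100 = 80.1%

80.1%


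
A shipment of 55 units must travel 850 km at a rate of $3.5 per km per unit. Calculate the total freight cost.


TC = dist * cost * units = 850 * 3.5 * 55 = $163625.00

$163625.00


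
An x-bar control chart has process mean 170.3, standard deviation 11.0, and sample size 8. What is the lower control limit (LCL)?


LCL = 170.3 - 3 * 11.0 / sqrt(8)

158.63


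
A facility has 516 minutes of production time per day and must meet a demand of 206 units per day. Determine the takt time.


Formula: Takt Time = Available Production Time / Customer Demand
Takt = 516 min/day / 206 units/day
Takt = 2.5 min/unit

2.5 min/unit


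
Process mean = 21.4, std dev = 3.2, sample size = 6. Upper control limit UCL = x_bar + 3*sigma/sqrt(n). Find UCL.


UCL = 21.4 + 3 * 3.2 / sqrt(6)

25.32


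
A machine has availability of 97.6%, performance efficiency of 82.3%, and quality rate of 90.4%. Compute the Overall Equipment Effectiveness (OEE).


Formula: OEE = Availability * Performance * Quality / 10000
A * P = 97.6% * 82.3% / 100 = 80.32%
OEE = 80.32% * 90.4% / 100 = 72.6%

72.6%


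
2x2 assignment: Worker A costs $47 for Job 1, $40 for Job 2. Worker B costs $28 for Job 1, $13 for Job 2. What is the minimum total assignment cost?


Option 1: A->1 + B->2 = $47 + $13 = $60
Option 2: A->2 + B->1 = $40 + $28 = $68
Min cost = min($60, $68) = $60

$60


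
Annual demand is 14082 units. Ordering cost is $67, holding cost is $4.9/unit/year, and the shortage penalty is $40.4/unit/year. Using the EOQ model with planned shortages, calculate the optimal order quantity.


Formula: EOQ* = sqrt(2DS/H) * sqrt((H+P)/P)
Base EOQ = sqrt(2*14082*67/4.9) = 620.56 units
Correction = sqrt((4.9+40.4)/40.4) = 1.05891
EOQ* = 620.56 * 1.05891 = 657.1 units

657.1 units


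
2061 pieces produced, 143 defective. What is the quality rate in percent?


Formula: Quality Rate = Good Pieces / Total Pieces * 100
Good pieces = 2061 - 143 = 1918
QR = 1918 / 2061 * 100 = 93.1%

93.1%


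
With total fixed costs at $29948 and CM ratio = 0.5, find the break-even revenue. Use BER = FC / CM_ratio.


Formula: BER = Fixed Costs / Contribution Margin Ratio
BER = $29948 / 0.5
BER = $59896.00 (to the nearest cent)

$59896.00


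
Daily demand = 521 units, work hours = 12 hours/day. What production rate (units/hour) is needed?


Formula: Production Rate = Daily Demand / Available Hours
Rate = 521 units/day / 12 hours/day
Rate = 43.4 units/hour

43.4 units/hour


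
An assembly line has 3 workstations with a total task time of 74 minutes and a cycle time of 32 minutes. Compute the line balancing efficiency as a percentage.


Formula: Efficiency = Sum of Task Times / (N_stations * CT) * 100
Total station capacity = 3 stations * 32 min = 96 min
Efficiency = 74 / 96 * 100 = 77.1%

77.1%


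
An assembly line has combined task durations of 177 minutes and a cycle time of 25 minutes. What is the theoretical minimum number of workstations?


Formula: N_min = ceil(Sum of Task Times / Cycle Time)
N_min = ceil(177 min / 25 min) = ceil(7.08)
N_min = 8 stations

8


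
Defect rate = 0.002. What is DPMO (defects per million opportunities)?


DPMO = defect_rate * 1000000 = 0.002 * 1000000

2000


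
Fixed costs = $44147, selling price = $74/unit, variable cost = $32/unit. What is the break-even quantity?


Formula: BEQ = Fixed Costs / (Price - Variable Cost)
Contribution margin = $74 - $32 = $42/unit
BEQ = ceil($44147 / $42/unit) = ceil(1051.12) = 1052 units

1052 units


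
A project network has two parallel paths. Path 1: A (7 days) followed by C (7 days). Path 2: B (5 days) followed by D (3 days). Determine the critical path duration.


Path 1 = 7 + 7 = 14 days
Path 2 = 5 + 3 = 8 days
Duration = max(14, 8) = 14 days

14 days


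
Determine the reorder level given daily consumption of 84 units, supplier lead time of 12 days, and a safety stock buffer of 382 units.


Formula: ROP = (Daily Demand * Lead Time) + Safety Stock
Demand during lead time = 84 * 12 = 1008 units
ROP = 1008 + 382 = 1390 units

1390 units


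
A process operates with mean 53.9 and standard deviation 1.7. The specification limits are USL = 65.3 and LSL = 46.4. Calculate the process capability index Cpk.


Cpu = (65.3 - 53.9) / (3 * 1.7) = 2.24
Cpl = (53.9 - 46.4) / (3 * 1.7) = 1.47
Cpk = min(2.24, 1.47) = 1.47

1.47


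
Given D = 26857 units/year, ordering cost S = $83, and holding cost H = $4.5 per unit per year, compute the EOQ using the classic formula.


Formula: EOQ = sqrt(2 * D * S / H)
Numerator: 2 * 26857 * 83 = 4458262
2DS/H = 4458262 / 4.5 = 990724.9
EOQ = sqrt(990724.9) = 995.4 units

995.4 units


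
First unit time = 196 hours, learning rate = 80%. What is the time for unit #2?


Formula: T_n = T_1 * (learning_rate)^(log2(n)) where learning_rate = rate/100
Doublings = log2(2) = 1
T_n = 196 * 0.8^1
T_n = 196 * 0.8 = 156.8 hours

156.8 hours


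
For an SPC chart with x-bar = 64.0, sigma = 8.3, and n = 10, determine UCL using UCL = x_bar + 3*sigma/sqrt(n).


UCL = 64.0 + 3 * 8.3 / sqrt(10)

71.87


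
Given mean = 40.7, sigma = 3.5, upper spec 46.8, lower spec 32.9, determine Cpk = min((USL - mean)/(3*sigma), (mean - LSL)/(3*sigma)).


Cpu = (46.8 - 40.7) / (3 * 3.5) = 0.58
Cpl = (40.7 - 32.9) / (3 * 3.5) = 0.74
Cpk = min(0.58, 0.74) = 0.58

0.58


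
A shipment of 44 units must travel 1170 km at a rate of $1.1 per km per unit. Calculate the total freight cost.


TC = dist * cost * units = 1170 * 1.1 * 44 = $56628.00

$56628.00


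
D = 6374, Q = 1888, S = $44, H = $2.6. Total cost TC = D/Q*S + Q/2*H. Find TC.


TC = 6374/1888 * 44 + 1888/2 * 2.6

$2602.95


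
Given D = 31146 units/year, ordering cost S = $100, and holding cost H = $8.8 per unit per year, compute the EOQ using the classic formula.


Formula: EOQ = sqrt(2 * D * S / H)
Numerator: 2 * 31146 * 100 = 6229200
2DS/H = 6229200 / 8.8 = 707863.6
EOQ = sqrt(707863.6) = 841.3 units

841.3 units


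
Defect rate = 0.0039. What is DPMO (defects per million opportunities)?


DPMO = defect_rate * 1000000 = 0.0039 * 1000000

3900


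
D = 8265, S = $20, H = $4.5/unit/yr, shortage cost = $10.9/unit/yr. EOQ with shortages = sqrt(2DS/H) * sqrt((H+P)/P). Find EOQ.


Formula: EOQ* = sqrt(2DS/H) * sqrt((H+P)/P)
Base EOQ = sqrt(2*8265*20/4.5) = 271.05 units
Correction = sqrt((4.5+10.9)/10.9) = 1.18863
EOQ* = 271.05 * 1.18863 = 322.2 units

322.2 units


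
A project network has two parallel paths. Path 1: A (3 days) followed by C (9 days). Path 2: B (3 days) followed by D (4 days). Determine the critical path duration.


Path 1 = 3 + 9 = 12 days
Path 2 = 3 + 4 = 7 days
Duration = max(12, 7) = 12 days

12 days


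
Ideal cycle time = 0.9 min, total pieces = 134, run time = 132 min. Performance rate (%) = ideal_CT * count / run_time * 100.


Formula: Performance = (Ideal CT * Total Count) / Run Time * 100
Ideal output time = 0.9 * 134 = 120.6 min
Performance = 120.6 / 132 * 100 = 91.4%

91.4%


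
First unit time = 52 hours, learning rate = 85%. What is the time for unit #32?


Formula: T_n = T_1 * (learning_rate)^(log2(n)) where learning_rate = rate/100
Doublings = log2(32) = 5
T_n = 52 * 0.85^5
T_n = 52 * 0.4437 = 23.1 hours

23.1 hours


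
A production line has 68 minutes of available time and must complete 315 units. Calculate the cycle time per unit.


Formula: CT = Available Time / Number of Units
CT = 68 min / 315 units
CT = 0.22 min/unit

0.22 min/unit


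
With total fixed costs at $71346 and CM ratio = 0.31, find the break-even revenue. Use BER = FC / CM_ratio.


Formula: BER = Fixed Costs / Contribution Margin Ratio
BER = $71346 / 0.31
BER = $230148.39 (to the nearest cent)

$230148.39


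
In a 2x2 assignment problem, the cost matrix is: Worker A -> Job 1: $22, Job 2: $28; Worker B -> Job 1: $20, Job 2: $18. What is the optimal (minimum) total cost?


Option 1: A->1 + B->2 = $22 + $18 = $40
Option 2: A->2 + B->1 = $28 + $20 = $48
Min cost = min($40, $48) = $40

$40


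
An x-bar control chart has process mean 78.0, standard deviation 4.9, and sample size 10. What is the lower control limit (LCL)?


LCL = 78.0 - 3 * 4.9 / sqrt(10)

73.35


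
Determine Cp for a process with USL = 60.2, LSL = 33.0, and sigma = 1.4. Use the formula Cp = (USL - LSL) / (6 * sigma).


Cp = (60.2 - 33.0) / (6 * 1.4)

3.24


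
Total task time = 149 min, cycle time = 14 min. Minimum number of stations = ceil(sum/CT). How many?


Formula: N_min = ceil(Sum of Task Times / Cycle Time)
N_min = ceil(149 min / 14 min) = ceil(10.6429)
N_min = 11 stations

11


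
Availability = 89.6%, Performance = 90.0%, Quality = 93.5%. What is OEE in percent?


Formula: OEE = Availability * Performance * Quality / 10000
A * P = 89.6% * 90.0% / 100 = 80.64%
OEE = 80.64% * 93.5% / 100 = 75.4%

75.4%


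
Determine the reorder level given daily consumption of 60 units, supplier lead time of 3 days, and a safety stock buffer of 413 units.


Formula: ROP = (Daily Demand * Lead Time) + Safety Stock
Demand during lead time = 60 * 3 = 180 units
ROP = 180 + 413 = 593 units

593 units


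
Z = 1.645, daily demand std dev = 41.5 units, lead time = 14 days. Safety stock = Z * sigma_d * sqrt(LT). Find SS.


Formula: SS = z * sigma_d * sqrt(LT)
sqrt(LT) = sqrt(14) = 3.7417
SS = 1.645 * 41.5 * 3.7417
SS = 255.4 units

255.4 units


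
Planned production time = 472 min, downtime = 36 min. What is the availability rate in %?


Formula: Availability = (Planned Time - Downtime) / Planned Time * 100
Uptime = 472 - 36 = 436 min
Availability = 436 / 472 * 100 = 92.4%

92.4%


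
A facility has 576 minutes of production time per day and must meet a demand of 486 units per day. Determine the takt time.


Formula: Takt Time = Available Production Time / Customer Demand
Takt = 576 min/day / 486 units/day
Takt = 1.19 min/unit

1.19 min/unit


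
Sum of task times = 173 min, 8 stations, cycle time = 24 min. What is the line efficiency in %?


Formula: Efficiency = Sum of Task Times / (N_stations * CT) * 100
Total station capacity = 8 stations * 24 min = 192 min
Efficiency = 173 / 192 * 100 = 90.1%

90.1%


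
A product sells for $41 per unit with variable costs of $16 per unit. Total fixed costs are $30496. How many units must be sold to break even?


Formula: BEQ = Fixed Costs / (Price - Variable Cost)
Contribution margin = $41 - $16 = $25/unit
BEQ = ceil($30496 / $25/unit) = ceil(1219.84) = 1220 units

1220 units


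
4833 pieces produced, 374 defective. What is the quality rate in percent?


Formula: Quality Rate = Good Pieces / Total Pieces * 100
Good pieces = 4833 - 374 = 4459
QR = 4459 / 4833 * 100 = 92.3%

92.3%


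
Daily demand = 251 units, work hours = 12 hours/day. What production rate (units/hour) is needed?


Formula: Production Rate = Daily Demand / Available Hours
Rate = 251 units/day / 12 hours/day
Rate = 20.9 units/hour

20.9 units/hour


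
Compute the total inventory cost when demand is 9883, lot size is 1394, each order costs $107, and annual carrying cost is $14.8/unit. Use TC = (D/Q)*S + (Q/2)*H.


TC = 9883/1394 * 107 + 1394/2 * 14.8

$11074.19


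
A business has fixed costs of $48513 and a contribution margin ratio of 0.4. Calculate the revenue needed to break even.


Formula: BER = Fixed Costs / Contribution Margin Ratio
BER = $48513 / 0.4
BER = $121282.50 (to the nearest cent)

$121282.50


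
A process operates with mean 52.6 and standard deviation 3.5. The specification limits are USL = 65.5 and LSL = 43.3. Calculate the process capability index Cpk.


Cpu = (65.5 - 52.6) / (3 * 3.5) = 1.23
Cpl = (52.6 - 43.3) / (3 * 3.5) = 0.89
Cpk = min(1.23, 0.89) = 0.89

0.89


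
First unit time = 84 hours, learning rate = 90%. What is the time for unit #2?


Formula: T_n = T_1 * (learning_rate)^(log2(n)) where learning_rate = rate/100
Doublings = log2(2) = 1
T_n = 84 * 0.9^1
T_n = 84 * 0.9 = 75.6 hours

75.6 hours


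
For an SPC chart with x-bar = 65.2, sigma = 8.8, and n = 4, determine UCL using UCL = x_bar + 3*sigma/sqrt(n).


UCL = 65.2 + 3 * 8.8 / sqrt(4)

78.4


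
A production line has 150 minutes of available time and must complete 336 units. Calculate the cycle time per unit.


Formula: CT = Available Time / Number of Units
CT = 150 min / 336 units
CT = 0.45 min/unit

0.45 min/unit


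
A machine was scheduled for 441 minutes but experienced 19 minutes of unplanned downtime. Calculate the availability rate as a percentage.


Formula: Availability = (Planned Time - Downtime) / Planned Time * 100
Uptime = 441 - 19 = 422 min
Availability = 422 / 441 * 100 = 95.7%

95.7%


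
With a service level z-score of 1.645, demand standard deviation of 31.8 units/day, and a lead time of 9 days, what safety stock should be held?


Formula: SS = z * sigma_d * sqrt(LT)
sqrt(LT) = sqrt(9) = 3.0
SS = 1.645 * 31.8 * 3.0
SS = 156.9 units

156.9 units


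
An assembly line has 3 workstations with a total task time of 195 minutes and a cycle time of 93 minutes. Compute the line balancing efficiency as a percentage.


Formula: Efficiency = Sum of Task Times / (N_stations * CT) * 100
Total station capacity = 3 stations * 93 min = 279 min
Efficiency = 195 / 279 * 100 = 69.9%

69.9%


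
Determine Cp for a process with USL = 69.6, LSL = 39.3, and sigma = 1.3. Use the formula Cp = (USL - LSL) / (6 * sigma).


Cp = (69.6 - 39.3) / (6 * 1.3)

3.88


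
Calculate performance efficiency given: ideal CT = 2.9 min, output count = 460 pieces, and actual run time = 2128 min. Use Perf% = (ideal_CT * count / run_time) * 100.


Formula: Performance = (Ideal CT * Total Count) / Run Time * 100
Ideal output time = 2.9 * 460 = 1334.0 min
Performance = 1334.0 / 2128 * 100 = 62.7%

62.7%


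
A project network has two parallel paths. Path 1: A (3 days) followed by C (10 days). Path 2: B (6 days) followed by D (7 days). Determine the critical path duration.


Path 1 = 3 + 10 = 13 days
Path 2 = 6 + 7 = 13 days
Duration = max(13, 13) = 13 days

13 days


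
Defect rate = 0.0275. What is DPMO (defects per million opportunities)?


DPMO = defect_rate * 1000000 = 0.0275 * 1000000

27500


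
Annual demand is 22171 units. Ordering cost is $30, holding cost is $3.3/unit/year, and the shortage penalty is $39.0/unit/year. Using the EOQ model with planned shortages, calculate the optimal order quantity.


Formula: EOQ* = sqrt(2DS/H) * sqrt((H+P)/P)
Base EOQ = sqrt(2*22171*30/3.3) = 634.91 units
Correction = sqrt((3.3+39.0)/39.0) = 1.04145
EOQ* = 634.91 * 1.04145 = 661.2 units

661.2 units


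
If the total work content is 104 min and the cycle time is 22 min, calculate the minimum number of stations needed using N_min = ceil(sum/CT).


Formula: N_min = ceil(Sum of Task Times / Cycle Time)
N_min = ceil(104 min / 22 min) = ceil(4.7273)
N_min = 5 stations

5


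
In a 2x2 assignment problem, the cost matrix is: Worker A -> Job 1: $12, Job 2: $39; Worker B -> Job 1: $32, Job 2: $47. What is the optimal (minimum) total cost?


Option 1: A->1 + B->2 = $12 + $47 = $59
Option 2: A->2 + B->1 = $39 + $32 = $71
Min cost = min($59, $71) = $59

$59


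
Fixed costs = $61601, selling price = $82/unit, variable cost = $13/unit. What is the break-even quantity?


Formula: BEQ = Fixed Costs / (Price - Variable Cost)
Contribution margin = $82 - $13 = $69/unit
BEQ = ceil($61601 / $69/unit) = ceil(892.77) = 893 units

893 units


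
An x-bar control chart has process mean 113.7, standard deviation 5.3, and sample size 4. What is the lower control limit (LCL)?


LCL = 113.7 - 3 * 5.3 / sqrt(4)

105.75


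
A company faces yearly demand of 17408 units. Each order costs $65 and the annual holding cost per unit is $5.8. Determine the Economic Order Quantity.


Formula: EOQ = sqrt(2 * D * S / H)
Numerator: 2 * 17408 * 65 = 2263040
2DS/H = 2263040 / 5.8 = 390179.3
EOQ = sqrt(390179.3) = 624.6 units

624.6 units


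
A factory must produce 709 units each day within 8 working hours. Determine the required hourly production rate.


Formula: Production Rate = Daily Demand / Available Hours
Rate = 709 units/day / 8 hours/day
Rate = 88.6 units/hour

88.6 units/hour


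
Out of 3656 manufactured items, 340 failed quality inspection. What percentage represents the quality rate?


Formula: Quality Rate = Good Pieces / Total Pieces * 100
Good pieces = 3656 - 340 = 3316
QR = 3316 / 3656 * 100 = 90.7%

90.7%


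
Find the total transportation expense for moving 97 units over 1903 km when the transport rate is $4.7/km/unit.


TC = dist * cost * units = 1903 * 4.7 * 97 = $867577.70

$867577.70


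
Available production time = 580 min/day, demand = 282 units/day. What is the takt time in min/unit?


Formula: Takt Time = Available Production Time / Customer Demand
Takt = 580 min/day / 282 units/day
Takt = 2.06 min/unit

2.06 min/unit


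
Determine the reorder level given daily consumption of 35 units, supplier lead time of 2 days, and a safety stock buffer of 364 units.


Formula: ROP = (Daily Demand * Lead Time) + Safety Stock
Demand during lead time = 35 * 2 = 70 units
ROP = 70 + 364 = 434 units

434 units


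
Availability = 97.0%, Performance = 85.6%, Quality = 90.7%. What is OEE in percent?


Formula: OEE = Availability * Performance * Quality / 10000
A * P = 97.0% * 85.6% / 100 = 83.03%
OEE = 83.03% * 90.7% / 100 = 75.3%

75.3%


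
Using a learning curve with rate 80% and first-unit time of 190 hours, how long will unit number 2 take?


Formula: T_n = T_1 * (learning_rate)^(log2(n)) where learning_rate = rate/100
Doublings = log2(2) = 1
T_n = 190 * 0.8^1
T_n = 190 * 0.8 = 152.0 hours

152.0 hours


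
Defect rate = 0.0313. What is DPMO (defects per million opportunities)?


DPMO = defect_rate * 1000000 = 0.0313 * 1000000

31300


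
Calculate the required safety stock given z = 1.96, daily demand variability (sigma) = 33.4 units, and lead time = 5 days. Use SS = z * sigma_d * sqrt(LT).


Formula: SS = z * sigma_d * sqrt(LT)
sqrt(LT) = sqrt(5) = 2.2361
SS = 1.96 * 33.4 * 2.2361
SS = 146.4 units

146.4 units


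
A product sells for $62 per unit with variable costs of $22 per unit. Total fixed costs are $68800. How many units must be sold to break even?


Formula: BEQ = Fixed Costs / (Price - Variable Cost)
Contribution margin = $62 - $22 = $40/unit
BEQ = ceil($68800 / $40/unit) = ceil(1720.0) = 1720 units

1720 units


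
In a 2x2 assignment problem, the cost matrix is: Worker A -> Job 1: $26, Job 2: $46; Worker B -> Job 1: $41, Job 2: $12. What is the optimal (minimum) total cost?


Option 1: A->1 + B->2 = $26 + $12 = $38
Option 2: A->2 + B->1 = $46 + $41 = $87
Min cost = min($38, $87) = $38

$38


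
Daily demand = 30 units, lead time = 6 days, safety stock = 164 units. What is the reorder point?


Formula: ROP = (Daily Demand * Lead Time) + Safety Stock
Demand during lead time = 30 * 6 = 180 units
ROP = 180 + 164 = 344 units

344 units


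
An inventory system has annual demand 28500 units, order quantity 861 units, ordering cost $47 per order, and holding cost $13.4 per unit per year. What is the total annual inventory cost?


TC = 28500/861 * 47 + 861/2 * 13.4

$7324.45


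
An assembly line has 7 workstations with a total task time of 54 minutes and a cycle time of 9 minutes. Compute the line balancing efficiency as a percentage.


Formula: Efficiency = Sum of Task Times / (N_stations * CT) * 100
Total station capacity = 7 stations * 9 min = 63 min
Efficiency = 54 / 63 * 100 = 85.7%

85.7%


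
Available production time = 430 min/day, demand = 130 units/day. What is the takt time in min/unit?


Formula: Takt Time = Available Production Time / Customer Demand
Takt = 430 min/day / 130 units/day
Takt = 3.31 min/unit

3.31 min/unit


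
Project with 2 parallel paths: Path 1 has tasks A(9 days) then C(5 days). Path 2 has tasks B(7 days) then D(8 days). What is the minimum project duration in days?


Path 1 = 9 + 5 = 14 days
Path 2 = 7 + 8 = 15 days
Duration = max(14, 15) = 15 days

15 days


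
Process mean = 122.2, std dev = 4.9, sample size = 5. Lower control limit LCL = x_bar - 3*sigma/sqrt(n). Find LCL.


LCL = 122.2 - 3 * 4.9 / sqrt(5)

115.63


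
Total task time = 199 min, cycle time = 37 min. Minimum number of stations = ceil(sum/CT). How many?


Formula: N_min = ceil(Sum of Task Times / Cycle Time)
N_min = ceil(199 min / 37 min) = ceil(5.3784)
N_min = 6 stations

6


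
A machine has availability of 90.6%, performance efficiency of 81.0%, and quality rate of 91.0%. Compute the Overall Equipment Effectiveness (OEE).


Formula: OEE = Availability * Performance * Quality / 10000
A * P = 90.6% * 81.0% / 100 = 73.39%
OEE = 73.39% * 91.0% / 100 = 66.8%

66.8%


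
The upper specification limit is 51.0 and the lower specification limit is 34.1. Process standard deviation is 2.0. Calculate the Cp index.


Cp = (51.0 - 34.1) / (6 * 2.0)

1.41


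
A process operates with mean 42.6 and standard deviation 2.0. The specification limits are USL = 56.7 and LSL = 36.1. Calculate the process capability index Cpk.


Cpu = (56.7 - 42.6) / (3 * 2.0) = 2.35
Cpl = (42.6 - 36.1) / (3 * 2.0) = 1.08
Cpk = min(2.35, 1.08) = 1.08

1.08


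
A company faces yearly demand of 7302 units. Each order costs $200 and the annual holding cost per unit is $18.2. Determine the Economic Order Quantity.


Formula: EOQ = sqrt(2 * D * S / H)
Numerator: 2 * 7302 * 200 = 2920800
2DS/H = 2920800 / 18.2 = 160483.5
EOQ = sqrt(160483.5) = 400.6 units

400.6 units


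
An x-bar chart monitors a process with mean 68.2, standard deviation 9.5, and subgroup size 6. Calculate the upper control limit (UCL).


UCL = 68.2 + 3 * 9.5 / sqrt(6)

79.84


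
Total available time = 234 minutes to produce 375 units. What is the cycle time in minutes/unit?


Formula: CT = Available Time / Number of Units
CT = 234 min / 375 units
CT = 0.62 min/unit

0.62 min/unit


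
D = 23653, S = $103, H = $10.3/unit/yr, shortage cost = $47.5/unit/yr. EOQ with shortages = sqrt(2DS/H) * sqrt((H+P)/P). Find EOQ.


Formula: EOQ* = sqrt(2DS/H) * sqrt((H+P)/P)
Base EOQ = sqrt(2*23653*103/10.3) = 687.79 units
Correction = sqrt((10.3+47.5)/47.5) = 1.10311
EOQ* = 687.79 * 1.10311 = 758.7 units

758.7 units


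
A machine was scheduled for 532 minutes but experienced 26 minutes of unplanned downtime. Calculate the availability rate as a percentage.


Formula: Availability = (Planned Time - Downtime) / Planned Time * 100
Uptime = 532 - 26 = 506 min
Availability = 506 / 532 * 100 = 95.1%

95.1%


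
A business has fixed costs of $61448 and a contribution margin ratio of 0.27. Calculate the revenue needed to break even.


Formula: BER = Fixed Costs / Contribution Margin Ratio
BER = $61448 / 0.27
BER = $227585.19 (to the nearest cent)

$227585.19


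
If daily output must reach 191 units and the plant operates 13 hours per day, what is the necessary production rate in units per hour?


Formula: Production Rate = Daily Demand / Available Hours
Rate = 191 units/day / 13 hours/day
Rate = 14.7 units/hour

14.7 units/hour


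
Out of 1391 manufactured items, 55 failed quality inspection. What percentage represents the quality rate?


Formula: Quality Rate = Good Pieces / Total Pieces * 100
Good pieces = 1391 - 55 = 1336
QR = 1336 / 1391 * 100 = 96.0%

96.0%


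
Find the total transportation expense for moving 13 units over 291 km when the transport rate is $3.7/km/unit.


TC = dist * cost * units = 291 * 3.7 * 13 = $13997.10

$13997.10


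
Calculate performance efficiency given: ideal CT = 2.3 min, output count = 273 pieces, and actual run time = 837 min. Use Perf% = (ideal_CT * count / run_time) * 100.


Formula: Performance = (Ideal CT * Total Count) / Run Time * 100
Ideal output time = 2.3 * 273 = 627.9 min
Performance = 627.9 / 837 * 100 = 75.0%

75.0%


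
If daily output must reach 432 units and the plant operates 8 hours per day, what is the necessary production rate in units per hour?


Formula: Production Rate = Daily Demand / Available Hours
Rate = 432 units/day / 8 hours/day
Rate = 54.0 units/hour

54.0 units/hour
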